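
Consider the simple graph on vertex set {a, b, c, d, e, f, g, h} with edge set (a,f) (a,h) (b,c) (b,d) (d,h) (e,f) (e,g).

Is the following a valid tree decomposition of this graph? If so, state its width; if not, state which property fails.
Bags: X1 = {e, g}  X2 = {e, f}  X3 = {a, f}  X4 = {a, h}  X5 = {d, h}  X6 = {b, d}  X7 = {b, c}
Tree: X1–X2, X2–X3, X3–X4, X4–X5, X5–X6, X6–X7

Yes; width 1.

Every vertex of G appears in some bag (union = {a, b, c, d, e, f, g, h}); every edge is covered by a bag; and for each vertex v the set of bags containing v is connected in the bag tree. The decomposition is therefore valid. The largest bag has 2 vertices, so the width is 1.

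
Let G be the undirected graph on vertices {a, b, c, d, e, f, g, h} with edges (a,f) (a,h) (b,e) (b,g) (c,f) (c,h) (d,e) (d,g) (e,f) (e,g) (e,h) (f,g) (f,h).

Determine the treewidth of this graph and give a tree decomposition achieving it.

Treewidth 2.
One such decomposition:
Bags: B1 = {e, f, g}  B2 = {b, e, g}  B3 = {e, f, h}  B4 = {a, f, h}  B5 = {d, e, g}  B6 = {c, f, h}
Tree: B1–B2, B1–B3, B3–B4, B2–B5, B4–B6

Each bag holds 3 vertices, so the decomposition has width 2, which upper-bounds the treewidth. For the lower bound, the 3 vertices {d, e, g} are pairwise adjacent, and any tree decomposition puts a clique entirely inside one bag — forcing width ≥ 2. The upper and lower bounds meet at 2, so that is the treewidth.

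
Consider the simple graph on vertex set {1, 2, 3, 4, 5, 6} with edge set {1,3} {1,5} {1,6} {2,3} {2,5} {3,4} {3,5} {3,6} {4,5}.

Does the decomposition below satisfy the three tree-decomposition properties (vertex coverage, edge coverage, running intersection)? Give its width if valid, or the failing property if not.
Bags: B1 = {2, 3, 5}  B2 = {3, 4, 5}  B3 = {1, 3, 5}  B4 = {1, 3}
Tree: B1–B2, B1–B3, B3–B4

A tree decomposition must satisfy three properties: every vertex lies in some bag; for every edge, both endpoints lie together in some bag; and for every vertex, the bags containing it form a connected subtree. Here vertex 6 appears in no bag, so the decomposition is invalid.

No — vertex 6 appears in no bag.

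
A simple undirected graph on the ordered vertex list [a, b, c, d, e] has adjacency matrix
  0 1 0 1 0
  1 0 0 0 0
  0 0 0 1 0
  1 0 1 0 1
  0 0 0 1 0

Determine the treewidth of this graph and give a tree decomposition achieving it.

Each bag holds 2 vertices, so the decomposition has width 1, which upper-bounds the treewidth. Since G has at least one edge (e.g. e–d), it is not an edgeless graph, so tw(G) ≥ 1. Combining the bounds, tw(G) = 1.

Treewidth 1.
One such decomposition:
Bags: B1 = {d, e}  B2 = {c, d}  B3 = {a, d}  B4 = {a, b}
Tree: B1–B2, B1–B3, B3–B4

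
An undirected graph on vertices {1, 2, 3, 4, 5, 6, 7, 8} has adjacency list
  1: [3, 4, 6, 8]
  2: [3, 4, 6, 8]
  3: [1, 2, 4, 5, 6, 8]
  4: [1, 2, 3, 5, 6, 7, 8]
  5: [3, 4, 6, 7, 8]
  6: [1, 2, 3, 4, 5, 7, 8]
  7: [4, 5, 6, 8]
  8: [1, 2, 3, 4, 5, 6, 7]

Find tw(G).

A width-4 tree decomposition is:
Bags: B1 = {3, 4, 5, 6, 8}  B2 = {2, 3, 4, 6, 8}  B3 = {1, 3, 4, 6, 8}  B4 = {4, 5, 6, 7, 8}
Tree: B1–B2, B1–B3, B1–B4
Each bag holds 5 vertices, so the decomposition has width 4, which upper-bounds the treewidth. Conversely, {1, 3, 4, 6, 8} is a clique of size 5, and the vertices of any clique must share a bag in every tree decomposition; so some bag has ≥ 5 vertices and tw(G) ≥ 4. Therefore the treewidth is 4.

4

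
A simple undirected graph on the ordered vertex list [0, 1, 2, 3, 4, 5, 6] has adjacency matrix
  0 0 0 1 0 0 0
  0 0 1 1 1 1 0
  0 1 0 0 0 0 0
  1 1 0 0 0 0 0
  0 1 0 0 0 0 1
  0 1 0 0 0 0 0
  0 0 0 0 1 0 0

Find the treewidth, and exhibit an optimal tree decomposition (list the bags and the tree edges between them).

Treewidth 1.
One optimal decomposition is:
Bags: B1 = {1, 3}  B2 = {1, 4}  B3 = {1, 2}  B4 = {4, 6}  B5 = {0, 3}  B6 = {1, 5}
Tree: B1–B2, B1–B3, B2–B4, B1–B5, B3–B6

Each bag holds 2 vertices, so the decomposition has width 1, which upper-bounds the treewidth. Any graph with an edge has treewidth ≥ 1, and G has the edge 3–1. Combining the bounds, tw(G) = 1.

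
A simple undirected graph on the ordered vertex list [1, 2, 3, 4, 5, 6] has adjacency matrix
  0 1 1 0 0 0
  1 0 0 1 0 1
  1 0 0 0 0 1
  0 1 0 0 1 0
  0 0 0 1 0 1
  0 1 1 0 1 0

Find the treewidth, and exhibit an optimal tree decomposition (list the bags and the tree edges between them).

The largest bag has 3 vertices, giving width 2; this decomposition certifies tw(G) ≤ 2. For the lower bound, G contains the cycle 3–1–2–6–3, so G is not a forest; only forests have treewidth ≤ 1, hence tw(G) ≥ 2. The upper and lower bounds meet at 2, so that is the treewidth.

Treewidth 2.
One such decomposition:
Bags: B1 = {1, 3, 6}  B2 = {1, 2, 6}  B3 = {2, 5, 6}  B4 = {2, 4, 5}
Tree: B1–B2, B2–B3, B3–B4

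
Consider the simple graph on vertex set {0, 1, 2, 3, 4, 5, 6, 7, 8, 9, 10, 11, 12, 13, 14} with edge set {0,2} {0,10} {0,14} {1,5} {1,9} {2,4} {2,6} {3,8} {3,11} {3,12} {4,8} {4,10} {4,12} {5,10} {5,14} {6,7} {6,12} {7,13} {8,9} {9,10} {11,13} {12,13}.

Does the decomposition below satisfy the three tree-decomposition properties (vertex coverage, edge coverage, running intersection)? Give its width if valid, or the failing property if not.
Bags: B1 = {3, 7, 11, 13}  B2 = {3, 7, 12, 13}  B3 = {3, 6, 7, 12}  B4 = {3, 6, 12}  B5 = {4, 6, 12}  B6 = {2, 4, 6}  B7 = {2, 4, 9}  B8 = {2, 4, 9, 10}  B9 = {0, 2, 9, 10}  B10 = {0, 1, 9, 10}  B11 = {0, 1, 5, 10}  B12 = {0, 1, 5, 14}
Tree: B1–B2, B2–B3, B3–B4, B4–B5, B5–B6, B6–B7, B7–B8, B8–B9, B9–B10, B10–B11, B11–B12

No — vertex 8 appears in no bag.

A tree decomposition must satisfy three properties: every vertex lies in some bag; for every edge, both endpoints lie together in some bag; and for every vertex, the bags containing it form a connected subtree. Here vertex 8 appears in no bag, so the decomposition is invalid.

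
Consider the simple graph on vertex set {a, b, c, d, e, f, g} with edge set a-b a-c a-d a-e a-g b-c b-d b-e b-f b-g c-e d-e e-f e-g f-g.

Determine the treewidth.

A width-3 tree decomposition is:
Bags: B1 = {a, b, e, g}  B2 = {a, b, d, e}  B3 = {a, b, c, e}  B4 = {b, e, f, g}
Tree: B1–B2, B2–B3, B1–B4
The largest bag has 4 vertices, giving width 3; this decomposition certifies tw(G) ≤ 3. Conversely, {a, b, d, e} is a clique of size 4, and the vertices of any clique must share a bag in every tree decomposition; so some bag has ≥ 4 vertices and tw(G) ≥ 3. The upper and lower bounds meet at 3, so that is the treewidth.

3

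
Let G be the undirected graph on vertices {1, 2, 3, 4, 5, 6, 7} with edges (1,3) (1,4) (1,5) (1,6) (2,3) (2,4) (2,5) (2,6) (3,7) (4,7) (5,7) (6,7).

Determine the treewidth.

A width-3 tree decomposition is:
Bags: B1 = {1, 2, 5, 7}  B2 = {1, 2, 6, 7}  B3 = {1, 2, 3, 7}  B4 = {1, 2, 4, 7}
Tree: B1–B2, B2–B3, B3–B4
The largest bag has 4 vertices, giving width 3; this decomposition certifies tw(G) ≤ 3. For the lower bound: the 4 vertex sets {1,5}, {2,6}, {7}, {3} are disjoint, each induces a connected subgraph, and every pair is joined by at least one edge of G. Contracting each set to a single vertex therefore yields K_{4} as a minor, and since treewidth is minor-monotone, tw(G) ≥ tw(K_{4}) = 3. The upper and lower bounds meet at 3, so that is the treewidth.

3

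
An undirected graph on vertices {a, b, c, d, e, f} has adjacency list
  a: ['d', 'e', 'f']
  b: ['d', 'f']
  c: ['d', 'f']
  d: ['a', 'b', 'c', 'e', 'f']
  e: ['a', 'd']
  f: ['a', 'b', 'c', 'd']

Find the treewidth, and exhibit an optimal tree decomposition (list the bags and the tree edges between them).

Treewidth 2.
Bags: B1 = {a, d, f}  B2 = {a, d, e}  B3 = {b, d, f}  B4 = {c, d, f}
Tree: B1–B2, B1–B3, B3–B4

Every bag has size at most 3, so the width is 3 − 1 = 2 and tw(G) ≤ 2. For the lower bound, the 3 vertices {a, d, e} are pairwise adjacent, and any tree decomposition puts a clique entirely inside one bag — forcing width ≥ 2. Hence tw(G) = 2 exactly.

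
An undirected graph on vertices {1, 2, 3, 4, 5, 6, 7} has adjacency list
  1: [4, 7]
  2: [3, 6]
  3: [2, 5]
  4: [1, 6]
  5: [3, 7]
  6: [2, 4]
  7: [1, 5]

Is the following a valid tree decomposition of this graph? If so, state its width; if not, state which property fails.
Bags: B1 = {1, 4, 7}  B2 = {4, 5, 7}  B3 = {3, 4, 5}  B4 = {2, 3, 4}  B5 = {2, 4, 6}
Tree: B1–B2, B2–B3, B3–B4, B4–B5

Every vertex of G appears in some bag (union = {1, 2, 3, 4, 5, 6, 7}); every edge is covered by a bag; and for each vertex v the set of bags containing v is connected in the bag tree. The decomposition is therefore valid. The largest bag has 3 vertices, so the width is 2.

Yes; width 2.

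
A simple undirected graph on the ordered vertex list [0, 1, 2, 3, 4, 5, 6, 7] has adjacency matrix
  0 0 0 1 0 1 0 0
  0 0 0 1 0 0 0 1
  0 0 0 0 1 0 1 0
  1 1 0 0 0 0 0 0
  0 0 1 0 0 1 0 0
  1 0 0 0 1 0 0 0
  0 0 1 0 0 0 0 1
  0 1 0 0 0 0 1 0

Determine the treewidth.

A width-2 tree decomposition is:
Bags: B1 = {2, 4, 5}  B2 = {0, 2, 5}  B3 = {0, 2, 3}  B4 = {1, 2, 3}  B5 = {1, 2, 7}  B6 = {2, 6, 7}
Tree: B1–B2, B2–B3, B3–B4, B4–B5, B5–B6
Every bag has size at most 3, so the width is 3 − 1 = 2 and tw(G) ≤ 2. Since 2–4–5–0–3–1–7–6–2 is a cycle in G, G is not acyclic. Forests are exactly the graphs of treewidth ≤ 1, so tw(G) ≥ 2. Therefore the treewidth is 2.

2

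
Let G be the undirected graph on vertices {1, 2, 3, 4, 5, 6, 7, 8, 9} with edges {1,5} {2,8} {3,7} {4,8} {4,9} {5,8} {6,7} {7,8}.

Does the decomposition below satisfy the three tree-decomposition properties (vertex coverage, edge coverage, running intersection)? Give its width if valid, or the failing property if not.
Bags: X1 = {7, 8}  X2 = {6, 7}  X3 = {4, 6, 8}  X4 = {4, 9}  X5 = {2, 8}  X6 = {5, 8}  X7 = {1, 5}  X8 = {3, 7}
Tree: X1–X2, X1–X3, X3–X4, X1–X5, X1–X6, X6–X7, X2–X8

No — bags containing vertex 6 are not connected in the tree.

A tree decomposition must satisfy three properties: every vertex lies in some bag; for every edge, both endpoints lie together in some bag; and for every vertex, the bags containing it form a connected subtree. Here bags containing vertex 6 are not connected in the tree, so the decomposition is invalid.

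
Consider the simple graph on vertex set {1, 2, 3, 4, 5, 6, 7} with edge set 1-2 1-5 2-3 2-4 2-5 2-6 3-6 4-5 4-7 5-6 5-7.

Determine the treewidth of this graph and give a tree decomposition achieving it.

Every bag has size at most 3, so the width is 3 − 1 = 2 and tw(G) ≤ 2. Conversely, {2, 3, 6} is a clique of size 3, and the vertices of any clique must share a bag in every tree decomposition; so some bag has ≥ 3 vertices and tw(G) ≥ 2. The upper and lower bounds meet at 2, so that is the treewidth.

Treewidth 2.
Bags: B1 = {1, 2, 5}  B2 = {2, 4, 5}  B3 = {2, 5, 6}  B4 = {4, 5, 7}  B5 = {2, 3, 6}
Tree: B1–B2, B2–B3, B2–B4, B3–B5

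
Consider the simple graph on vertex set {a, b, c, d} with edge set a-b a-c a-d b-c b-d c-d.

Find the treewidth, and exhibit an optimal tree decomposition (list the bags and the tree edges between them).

Treewidth 3.
One optimal decomposition is:
Bags: B1 = {a, b, c, d}
Tree: (single bag)

A single bag containing all 4 vertices is trivially a valid decomposition of width 3. Conversely, {a, b, c, d} is a clique of size 4, and the vertices of any clique must share a bag in every tree decomposition; so some bag has ≥ 4 vertices and tw(G) ≥ 3. Combining the bounds, tw(G) = 3.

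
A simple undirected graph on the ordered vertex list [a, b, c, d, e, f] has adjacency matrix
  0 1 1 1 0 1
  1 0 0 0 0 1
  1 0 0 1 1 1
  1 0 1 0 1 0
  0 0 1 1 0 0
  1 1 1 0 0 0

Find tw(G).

2

A width-2 tree decomposition is:
Bags: B1 = {a, c, d}  B2 = {c, d, e}  B3 = {a, c, f}  B4 = {a, b, f}
Tree: B1–B2, B1–B3, B3–B4
Every bag has size at most 3, so the width is 3 − 1 = 2 and tw(G) ≤ 2. For the lower bound, the 3 vertices {c, d, e} are pairwise adjacent, and any tree decomposition puts a clique entirely inside one bag — forcing width ≥ 2. The upper and lower bounds meet at 2, so that is the treewidth.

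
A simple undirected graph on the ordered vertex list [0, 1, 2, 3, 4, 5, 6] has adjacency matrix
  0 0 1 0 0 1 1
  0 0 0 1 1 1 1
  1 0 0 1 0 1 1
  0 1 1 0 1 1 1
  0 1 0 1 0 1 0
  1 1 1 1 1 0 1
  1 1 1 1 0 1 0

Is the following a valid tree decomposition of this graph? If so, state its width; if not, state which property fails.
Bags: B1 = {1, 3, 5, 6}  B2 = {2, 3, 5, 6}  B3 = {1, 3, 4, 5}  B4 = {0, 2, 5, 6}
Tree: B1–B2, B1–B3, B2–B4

Every vertex of G appears in some bag (union = {0, 1, 2, 3, 4, 5, 6}); every edge is covered by a bag; and for each vertex v the set of bags containing v is connected in the bag tree. The decomposition is therefore valid. The largest bag has 4 vertices, so the width is 3.

Yes; width 3.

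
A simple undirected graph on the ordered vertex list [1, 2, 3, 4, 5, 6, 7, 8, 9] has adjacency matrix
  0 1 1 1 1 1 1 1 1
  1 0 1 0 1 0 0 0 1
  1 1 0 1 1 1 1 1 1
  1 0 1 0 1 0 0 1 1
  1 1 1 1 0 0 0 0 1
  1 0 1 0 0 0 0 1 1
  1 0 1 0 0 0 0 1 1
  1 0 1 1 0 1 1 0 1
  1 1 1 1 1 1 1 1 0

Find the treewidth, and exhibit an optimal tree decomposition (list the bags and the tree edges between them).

The largest bag has 5 vertices, giving width 4; this decomposition certifies tw(G) ≤ 4. On the other hand G contains the 5-clique {1, 3, 4, 8, 9}. A clique must lie in a single bag of any decomposition, so no decomposition can have width below 4. Hence tw(G) = 4 exactly.

Treewidth 4.
One optimal decomposition is:
Bags: B1 = {1, 3, 7, 8, 9}  B2 = {1, 3, 6, 8, 9}  B3 = {1, 3, 4, 8, 9}  B4 = {1, 3, 4, 5, 9}  B5 = {1, 2, 3, 5, 9}
Tree: B1–B2, B2–B3, B3–B4, B4–B5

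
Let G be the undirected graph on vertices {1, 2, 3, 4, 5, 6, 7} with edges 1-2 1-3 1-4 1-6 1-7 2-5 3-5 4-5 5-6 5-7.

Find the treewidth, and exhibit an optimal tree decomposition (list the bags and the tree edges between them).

Treewidth 2.
One such decomposition:
Bags: B1 = {1, 3, 5}  B2 = {1, 5, 6}  B3 = {1, 5, 7}  B4 = {1, 4, 5}  B5 = {1, 2, 5}
Tree: B1–B2, B2–B3, B3–B4, B4–B5

Each bag holds 3 vertices, so the decomposition has width 2, which upper-bounds the treewidth. Since 1–3–5–6–1 is a cycle in G, G is not acyclic. Forests are exactly the graphs of treewidth ≤ 1, so tw(G) ≥ 2. Therefore the treewidth is 2.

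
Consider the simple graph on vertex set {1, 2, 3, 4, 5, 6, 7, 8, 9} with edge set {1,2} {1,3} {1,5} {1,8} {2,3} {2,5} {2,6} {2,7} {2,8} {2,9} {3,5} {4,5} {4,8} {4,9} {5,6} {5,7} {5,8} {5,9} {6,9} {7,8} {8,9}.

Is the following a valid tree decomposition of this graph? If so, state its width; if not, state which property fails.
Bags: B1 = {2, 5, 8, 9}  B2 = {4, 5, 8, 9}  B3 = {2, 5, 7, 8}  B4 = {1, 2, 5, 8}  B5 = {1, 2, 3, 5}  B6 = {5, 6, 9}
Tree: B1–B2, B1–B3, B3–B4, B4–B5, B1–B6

No — edge (2,6) lies in no bag.

A tree decomposition must satisfy three properties: every vertex lies in some bag; for every edge, both endpoints lie together in some bag; and for every vertex, the bags containing it form a connected subtree. Here edge (2,6) lies in no bag, so the decomposition is invalid.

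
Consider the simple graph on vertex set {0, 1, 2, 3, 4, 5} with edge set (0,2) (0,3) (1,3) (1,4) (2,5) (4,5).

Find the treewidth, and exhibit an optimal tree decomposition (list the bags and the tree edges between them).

Treewidth 2.
One such decomposition:
Bags: B1 = {1, 3, 4}  B2 = {3, 4, 5}  B3 = {2, 3, 5}  B4 = {0, 2, 3}
Tree: B1–B2, B2–B3, B3–B4

The largest bag has 3 vertices, giving width 2; this decomposition certifies tw(G) ≤ 2. The edges 3–1–4–5–2–0–3 form a cycle, so G is not a tree and its treewidth is at least 2. Hence tw(G) = 2 exactly.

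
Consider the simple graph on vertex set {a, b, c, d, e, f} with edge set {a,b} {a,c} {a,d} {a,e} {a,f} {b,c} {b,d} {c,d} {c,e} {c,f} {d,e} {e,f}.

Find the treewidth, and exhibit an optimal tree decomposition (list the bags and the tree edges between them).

The largest bag has 4 vertices, giving width 3; this decomposition certifies tw(G) ≤ 3. Conversely, {a, c, d, e} is a clique of size 4, and the vertices of any clique must share a bag in every tree decomposition; so some bag has ≥ 4 vertices and tw(G) ≥ 3. Therefore the treewidth is 3.

Treewidth 3.
One optimal decomposition is:
Bags: B1 = {a, c, d, e}  B2 = {a, c, e, f}  B3 = {a, b, c, d}
Tree: B1–B2, B1–B3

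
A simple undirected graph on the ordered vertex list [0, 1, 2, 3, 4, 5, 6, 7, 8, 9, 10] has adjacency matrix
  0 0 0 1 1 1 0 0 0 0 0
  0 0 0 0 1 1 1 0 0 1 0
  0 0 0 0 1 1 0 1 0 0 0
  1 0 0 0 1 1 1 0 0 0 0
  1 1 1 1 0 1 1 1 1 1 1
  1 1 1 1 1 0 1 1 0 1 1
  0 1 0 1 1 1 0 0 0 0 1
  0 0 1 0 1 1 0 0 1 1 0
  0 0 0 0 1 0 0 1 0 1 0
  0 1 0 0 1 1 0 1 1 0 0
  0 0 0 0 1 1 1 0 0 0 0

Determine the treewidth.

3

A width-3 tree decomposition is:
Bags: B1 = {1, 4, 5, 9}  B2 = {4, 5, 7, 9}  B3 = {1, 4, 5, 6}  B4 = {4, 5, 6, 10}  B5 = {3, 4, 5, 6}  B6 = {4, 7, 8, 9}  B7 = {2, 4, 5, 7}  B8 = {0, 3, 4, 5}
Tree: B1–B2, B1–B3, B3–B4, B4–B5, B2–B6, B2–B7, B5–B8
Every bag has size at most 4, so the width is 4 − 1 = 3 and tw(G) ≤ 3. Conversely, {4, 7, 8, 9} is a clique of size 4, and the vertices of any clique must share a bag in every tree decomposition; so some bag has ≥ 4 vertices and tw(G) ≥ 3. Therefore the treewidth is 3.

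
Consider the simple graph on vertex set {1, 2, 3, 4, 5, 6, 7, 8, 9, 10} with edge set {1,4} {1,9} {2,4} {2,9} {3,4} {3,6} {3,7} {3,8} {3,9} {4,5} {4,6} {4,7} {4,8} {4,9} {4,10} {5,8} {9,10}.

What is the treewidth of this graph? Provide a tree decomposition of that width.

The largest bag has 3 vertices, giving width 2; this decomposition certifies tw(G) ≤ 2. On the other hand G contains the 3-clique {1, 4, 9}. A clique must lie in a single bag of any decomposition, so no decomposition can have width below 2. Hence tw(G) = 2 exactly.

Treewidth 2.
Bags: B1 = {3, 4, 7}  B2 = {3, 4, 8}  B3 = {4, 5, 8}  B4 = {3, 4, 9}  B5 = {4, 9, 10}  B6 = {3, 4, 6}  B7 = {2, 4, 9}  B8 = {1, 4, 9}
Tree: B1–B2, B2–B3, B1–B4, B4–B5, B2–B6, B4–B7, B4–B8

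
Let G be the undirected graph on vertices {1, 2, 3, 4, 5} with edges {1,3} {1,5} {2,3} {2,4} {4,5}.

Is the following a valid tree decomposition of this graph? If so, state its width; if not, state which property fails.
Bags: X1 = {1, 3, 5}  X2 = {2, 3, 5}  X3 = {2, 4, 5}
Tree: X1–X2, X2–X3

Vertex coverage: the bags together contain {1, 2, 3, 4, 5}, the full vertex set. Edge coverage: each edge of G has both endpoints in at least one bag. Running intersection: for every vertex, the bags containing it form a connected subtree. All three properties hold, so this is a valid tree decomposition of width max|bag| − 1 = 2, and hence tw(G) ≤ 2.

Yes; width 2.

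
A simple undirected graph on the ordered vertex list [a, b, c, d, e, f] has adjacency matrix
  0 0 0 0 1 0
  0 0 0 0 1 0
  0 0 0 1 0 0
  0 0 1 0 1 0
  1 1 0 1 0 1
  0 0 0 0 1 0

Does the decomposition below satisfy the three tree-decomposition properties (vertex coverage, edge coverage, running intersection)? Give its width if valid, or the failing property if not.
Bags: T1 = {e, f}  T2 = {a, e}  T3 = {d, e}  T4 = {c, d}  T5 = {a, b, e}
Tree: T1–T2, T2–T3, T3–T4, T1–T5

No — bags containing vertex a are not connected in the tree.

A tree decomposition must satisfy three properties: every vertex lies in some bag; for every edge, both endpoints lie together in some bag; and for every vertex, the bags containing it form a connected subtree. Here bags containing vertex a are not connected in the tree, so the decomposition is invalid.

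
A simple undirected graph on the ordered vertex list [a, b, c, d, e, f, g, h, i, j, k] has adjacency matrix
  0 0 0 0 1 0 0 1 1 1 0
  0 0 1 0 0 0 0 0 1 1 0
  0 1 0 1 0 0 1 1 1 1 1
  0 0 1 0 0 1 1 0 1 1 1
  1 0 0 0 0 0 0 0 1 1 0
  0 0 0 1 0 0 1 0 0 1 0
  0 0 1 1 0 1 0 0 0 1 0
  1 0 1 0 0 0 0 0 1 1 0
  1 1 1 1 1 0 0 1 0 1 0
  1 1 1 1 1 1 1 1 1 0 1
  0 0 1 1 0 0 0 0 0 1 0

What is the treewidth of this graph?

3

A width-3 tree decomposition is:
Bags: B1 = {a, h, i, j}  B2 = {c, h, i, j}  B3 = {c, d, i, j}  B4 = {b, c, i, j}  B5 = {c, d, g, j}  B6 = {c, d, j, k}  B7 = {a, e, i, j}  B8 = {d, f, g, j}
Tree: B1–B2, B2–B3, B2–B4, B3–B5, B3–B6, B1–B7, B5–B8
Each bag holds 4 vertices, so the decomposition has width 3, which upper-bounds the treewidth. For the lower bound, the 4 vertices {c, d, g, j} are pairwise adjacent, and any tree decomposition puts a clique entirely inside one bag — forcing width ≥ 3. Hence tw(G) = 3 exactly.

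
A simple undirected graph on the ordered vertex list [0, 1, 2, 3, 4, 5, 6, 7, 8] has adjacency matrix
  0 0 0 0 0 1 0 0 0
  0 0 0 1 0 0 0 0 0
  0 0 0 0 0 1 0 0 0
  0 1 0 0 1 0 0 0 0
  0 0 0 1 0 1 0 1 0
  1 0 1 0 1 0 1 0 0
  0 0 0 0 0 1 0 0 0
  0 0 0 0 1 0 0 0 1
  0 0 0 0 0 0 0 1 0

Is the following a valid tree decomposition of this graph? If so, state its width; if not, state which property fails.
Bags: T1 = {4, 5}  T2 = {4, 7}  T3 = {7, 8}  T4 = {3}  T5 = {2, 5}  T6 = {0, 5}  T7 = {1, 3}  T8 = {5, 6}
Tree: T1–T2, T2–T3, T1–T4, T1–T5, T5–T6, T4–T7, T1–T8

A tree decomposition must satisfy three properties: every vertex lies in some bag; for every edge, both endpoints lie together in some bag; and for every vertex, the bags containing it form a connected subtree. Here edge (4,3) lies in no bag, so the decomposition is invalid.

No — edge (4,3) lies in no bag.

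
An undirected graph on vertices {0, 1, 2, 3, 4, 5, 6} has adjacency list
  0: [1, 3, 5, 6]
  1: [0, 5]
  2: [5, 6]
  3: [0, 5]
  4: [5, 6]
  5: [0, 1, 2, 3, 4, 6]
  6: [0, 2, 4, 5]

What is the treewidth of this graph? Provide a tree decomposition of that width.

Treewidth 2.
One such decomposition:
Bags: B1 = {0, 5, 6}  B2 = {4, 5, 6}  B3 = {2, 5, 6}  B4 = {0, 3, 5}  B5 = {0, 1, 5}
Tree: B1–B2, B1–B3, B1–B4, B4–B5

Every bag has size at most 3, so the width is 3 − 1 = 2 and tw(G) ≤ 2. On the other hand G contains the 3-clique {0, 1, 5}. A clique must lie in a single bag of any decomposition, so no decomposition can have width below 2. Hence tw(G) = 2 exactly.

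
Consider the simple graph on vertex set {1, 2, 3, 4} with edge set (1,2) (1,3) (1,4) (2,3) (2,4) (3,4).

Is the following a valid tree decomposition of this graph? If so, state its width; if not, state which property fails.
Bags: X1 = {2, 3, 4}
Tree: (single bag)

A tree decomposition must satisfy three properties: every vertex lies in some bag; for every edge, both endpoints lie together in some bag; and for every vertex, the bags containing it form a connected subtree. Here vertex 1 appears in no bag, so the decomposition is invalid.

No — vertex 1 appears in no bag.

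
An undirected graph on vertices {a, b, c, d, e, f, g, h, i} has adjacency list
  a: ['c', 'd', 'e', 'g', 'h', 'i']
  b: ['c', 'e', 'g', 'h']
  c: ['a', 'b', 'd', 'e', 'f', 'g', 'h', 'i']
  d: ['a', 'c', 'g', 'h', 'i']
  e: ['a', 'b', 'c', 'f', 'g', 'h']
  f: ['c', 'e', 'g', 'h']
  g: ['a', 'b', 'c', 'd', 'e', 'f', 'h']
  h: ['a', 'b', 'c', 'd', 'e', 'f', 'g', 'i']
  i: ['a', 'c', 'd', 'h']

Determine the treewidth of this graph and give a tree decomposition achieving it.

Treewidth 4.
One such decomposition:
Bags: B1 = {b, c, e, g, h}  B2 = {a, c, e, g, h}  B3 = {a, c, d, g, h}  B4 = {a, c, d, h, i}  B5 = {c, e, f, g, h}
Tree: B1–B2, B2–B3, B3–B4, B1–B5

Each bag holds 5 vertices, so the decomposition has width 4, which upper-bounds the treewidth. On the other hand G contains the 5-clique {a, c, d, g, h}. A clique must lie in a single bag of any decomposition, so no decomposition can have width below 4. The upper and lower bounds meet at 4, so that is the treewidth.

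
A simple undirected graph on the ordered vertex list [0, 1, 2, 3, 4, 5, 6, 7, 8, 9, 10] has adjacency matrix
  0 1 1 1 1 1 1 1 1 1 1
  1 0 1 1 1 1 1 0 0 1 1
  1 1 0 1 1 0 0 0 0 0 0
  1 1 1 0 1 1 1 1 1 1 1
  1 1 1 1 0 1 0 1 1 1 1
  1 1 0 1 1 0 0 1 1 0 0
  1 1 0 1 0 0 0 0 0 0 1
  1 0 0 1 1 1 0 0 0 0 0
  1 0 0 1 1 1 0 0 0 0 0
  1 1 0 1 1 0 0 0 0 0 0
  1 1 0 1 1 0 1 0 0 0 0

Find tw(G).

4

A width-4 tree decomposition is:
Bags: B1 = {0, 1, 3, 4, 9}  B2 = {0, 1, 2, 3, 4}  B3 = {0, 1, 3, 4, 10}  B4 = {0, 1, 3, 4, 5}  B5 = {0, 1, 3, 6, 10}  B6 = {0, 3, 4, 5, 7}  B7 = {0, 3, 4, 5, 8}
Tree: B1–B2, B1–B3, B3–B4, B3–B5, B4–B6, B6–B7
Each bag holds 5 vertices, so the decomposition has width 4, which upper-bounds the treewidth. Conversely, {0, 3, 4, 5, 8} is a clique of size 5, and the vertices of any clique must share a bag in every tree decomposition; so some bag has ≥ 5 vertices and tw(G) ≥ 4. Hence tw(G) = 4 exactly.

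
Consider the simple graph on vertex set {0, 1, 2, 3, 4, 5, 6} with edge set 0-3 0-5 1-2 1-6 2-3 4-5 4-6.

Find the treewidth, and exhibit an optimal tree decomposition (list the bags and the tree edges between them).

Each bag holds 3 vertices, so the decomposition has width 2, which upper-bounds the treewidth. The edges 2–3–0–5–4–6–1–2 form a cycle, so G is not a tree and its treewidth is at least 2. Hence tw(G) = 2 exactly.

Treewidth 2.
One optimal decomposition is:
Bags: B1 = {0, 2, 3}  B2 = {0, 2, 5}  B3 = {2, 4, 5}  B4 = {2, 4, 6}  B5 = {1, 2, 6}
Tree: B1–B2, B2–B3, B3–B4, B4–B5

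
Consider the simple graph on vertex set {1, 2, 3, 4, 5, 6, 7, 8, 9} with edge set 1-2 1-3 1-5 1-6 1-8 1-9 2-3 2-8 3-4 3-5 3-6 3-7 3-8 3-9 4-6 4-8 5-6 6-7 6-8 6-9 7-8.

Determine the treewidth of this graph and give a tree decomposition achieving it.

Each bag holds 4 vertices, so the decomposition has width 3, which upper-bounds the treewidth. For the lower bound, the 4 vertices {1, 2, 3, 8} are pairwise adjacent, and any tree decomposition puts a clique entirely inside one bag — forcing width ≥ 3. Combining the bounds, tw(G) = 3.

Treewidth 3.
Bags: B1 = {1, 3, 6, 8}  B2 = {3, 6, 7, 8}  B3 = {1, 2, 3, 8}  B4 = {1, 3, 6, 9}  B5 = {1, 3, 5, 6}  B6 = {3, 4, 6, 8}
Tree: B1–B2, B1–B3, B1–B4, B4–B5, B2–B6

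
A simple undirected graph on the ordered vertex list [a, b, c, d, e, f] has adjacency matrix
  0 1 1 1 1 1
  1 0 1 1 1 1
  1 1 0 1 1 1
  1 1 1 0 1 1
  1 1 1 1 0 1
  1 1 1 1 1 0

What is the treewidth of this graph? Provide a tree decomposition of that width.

With just one bag of size 6, the width is 6 − 1 = 5, so tw(G) ≤ 5. For the lower bound, the 6 vertices {a, b, c, d, e, f} are pairwise adjacent, and any tree decomposition puts a clique entirely inside one bag — forcing width ≥ 5. The upper and lower bounds meet at 5, so that is the treewidth.

Treewidth 5.
Bags: B1 = {a, b, c, d, e, f}
Tree: (single bag)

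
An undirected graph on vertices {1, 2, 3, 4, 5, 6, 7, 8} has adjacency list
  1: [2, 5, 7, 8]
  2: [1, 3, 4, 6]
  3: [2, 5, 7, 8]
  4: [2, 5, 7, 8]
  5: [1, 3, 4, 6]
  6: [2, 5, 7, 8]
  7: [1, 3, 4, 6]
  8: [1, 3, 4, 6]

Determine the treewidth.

A width-4 tree decomposition is:
Bags: B1 = {2, 4, 5, 7, 8}  B2 = {1, 2, 5, 7, 8}  B3 = {2, 5, 6, 7, 8}  B4 = {2, 3, 5, 7, 8}
Tree: B1–B2, B2–B3, B3–B4
Every bag has size at most 5, so the width is 5 − 1 = 4 and tw(G) ≤ 4. For the lower bound: the 5 vertex sets {2,4}, {1,8}, {6,7}, {5}, {3} are disjoint, each induces a connected subgraph, and every pair is joined by at least one edge of G. Contracting each set to a single vertex therefore yields K_{5} as a minor, and since treewidth is minor-monotone, tw(G) ≥ tw(K_{5}) = 4. The upper and lower bounds meet at 4, so that is the treewidth.

4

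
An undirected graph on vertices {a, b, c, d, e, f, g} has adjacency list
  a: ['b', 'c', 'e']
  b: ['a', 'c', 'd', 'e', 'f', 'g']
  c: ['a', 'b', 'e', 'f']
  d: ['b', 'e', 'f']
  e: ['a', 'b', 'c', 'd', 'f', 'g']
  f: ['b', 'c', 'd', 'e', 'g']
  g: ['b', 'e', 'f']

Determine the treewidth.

3

A width-3 tree decomposition is:
Bags: B1 = {a, b, c, e}  B2 = {b, c, e, f}  B3 = {b, d, e, f}  B4 = {b, e, f, g}
Tree: B1–B2, B2–B3, B2–B4
Every bag has size at most 4, so the width is 4 − 1 = 3 and tw(G) ≤ 3. On the other hand G contains the 4-clique {a, b, c, e}. A clique must lie in a single bag of any decomposition, so no decomposition can have width below 3. The upper and lower bounds meet at 3, so that is the treewidth.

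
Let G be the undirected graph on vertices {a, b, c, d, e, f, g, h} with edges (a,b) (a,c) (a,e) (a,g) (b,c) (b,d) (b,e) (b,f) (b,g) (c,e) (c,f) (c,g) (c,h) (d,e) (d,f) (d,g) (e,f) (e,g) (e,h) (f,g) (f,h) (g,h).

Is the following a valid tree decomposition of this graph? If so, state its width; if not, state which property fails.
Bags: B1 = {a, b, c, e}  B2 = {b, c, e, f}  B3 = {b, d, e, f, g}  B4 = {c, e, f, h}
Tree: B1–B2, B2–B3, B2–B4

A tree decomposition must satisfy three properties: every vertex lies in some bag; for every edge, both endpoints lie together in some bag; and for every vertex, the bags containing it form a connected subtree. Here edge (g,c) lies in no bag, so the decomposition is invalid.

No — edge (g,c) lies in no bag.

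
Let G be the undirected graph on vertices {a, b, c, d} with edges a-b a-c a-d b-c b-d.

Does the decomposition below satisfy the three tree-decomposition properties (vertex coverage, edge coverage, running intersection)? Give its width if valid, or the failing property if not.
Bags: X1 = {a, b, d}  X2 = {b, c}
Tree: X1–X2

No — edge (a,c) lies in no bag.

A tree decomposition must satisfy three properties: every vertex lies in some bag; for every edge, both endpoints lie together in some bag; and for every vertex, the bags containing it form a connected subtree. Here edge (a,c) lies in no bag, so the decomposition is invalid.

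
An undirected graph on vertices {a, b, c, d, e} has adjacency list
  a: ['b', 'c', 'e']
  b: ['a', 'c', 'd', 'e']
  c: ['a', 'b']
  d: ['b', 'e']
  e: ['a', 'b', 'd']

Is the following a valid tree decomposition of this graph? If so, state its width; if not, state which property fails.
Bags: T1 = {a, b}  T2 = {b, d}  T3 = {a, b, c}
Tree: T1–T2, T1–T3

A tree decomposition must satisfy three properties: every vertex lies in some bag; for every edge, both endpoints lie together in some bag; and for every vertex, the bags containing it form a connected subtree. Here vertex e appears in no bag, so the decomposition is invalid.

No — vertex e appears in no bag.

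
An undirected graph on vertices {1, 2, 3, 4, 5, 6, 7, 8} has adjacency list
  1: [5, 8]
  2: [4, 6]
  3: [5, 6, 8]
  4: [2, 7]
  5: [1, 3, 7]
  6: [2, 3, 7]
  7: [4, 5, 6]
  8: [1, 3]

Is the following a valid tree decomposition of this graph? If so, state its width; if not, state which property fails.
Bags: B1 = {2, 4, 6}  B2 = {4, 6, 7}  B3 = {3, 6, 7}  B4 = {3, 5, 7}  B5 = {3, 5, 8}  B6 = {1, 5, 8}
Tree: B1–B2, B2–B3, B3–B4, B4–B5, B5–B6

Yes; width 2.

Vertex coverage: the bags together contain {1, 2, 3, 4, 5, 6, 7, 8}, the full vertex set. Edge coverage: each edge of G has both endpoints in at least one bag. Running intersection: for every vertex, the bags containing it form a connected subtree. All three properties hold, so this is a valid tree decomposition of width max|bag| − 1 = 2, and hence tw(G) ≤ 2.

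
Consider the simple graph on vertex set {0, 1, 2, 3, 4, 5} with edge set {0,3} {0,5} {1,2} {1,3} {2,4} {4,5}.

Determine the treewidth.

A width-2 tree decomposition is:
Bags: B1 = {0, 4, 5}  B2 = {0, 3, 4}  B3 = {1, 3, 4}  B4 = {1, 2, 4}
Tree: B1–B2, B2–B3, B3–B4
Each bag holds 3 vertices, so the decomposition has width 2, which upper-bounds the treewidth. For the lower bound, G contains the cycle 4–5–0–3–1–2–4, so G is not a forest; only forests have treewidth ≤ 1, hence tw(G) ≥ 2. The upper and lower bounds meet at 2, so that is the treewidth.

2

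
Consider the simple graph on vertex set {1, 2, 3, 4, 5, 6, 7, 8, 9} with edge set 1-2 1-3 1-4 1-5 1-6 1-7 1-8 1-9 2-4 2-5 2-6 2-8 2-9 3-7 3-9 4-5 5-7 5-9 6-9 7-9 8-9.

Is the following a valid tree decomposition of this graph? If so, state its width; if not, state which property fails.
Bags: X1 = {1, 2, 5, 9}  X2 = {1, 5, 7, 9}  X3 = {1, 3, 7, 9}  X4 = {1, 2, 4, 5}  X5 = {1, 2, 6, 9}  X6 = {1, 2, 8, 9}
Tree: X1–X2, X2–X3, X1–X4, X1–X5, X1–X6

Checking the three conditions: (i) the bags cover all of {1, 2, 3, 4, 5, 6, 7, 8, 9}; (ii) for each edge, some bag contains both endpoints; (iii) the bags containing any fixed vertex form a subtree. All hold, so the decomposition is valid with width 4 − 1 = 3.

Yes; width 3.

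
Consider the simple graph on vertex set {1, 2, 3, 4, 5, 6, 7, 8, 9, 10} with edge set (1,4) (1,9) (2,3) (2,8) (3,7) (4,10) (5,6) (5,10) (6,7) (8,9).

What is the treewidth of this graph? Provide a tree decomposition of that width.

Treewidth 2.
One optimal decomposition is:
Bags: B1 = {1, 4, 10}  B2 = {1, 9, 10}  B3 = {8, 9, 10}  B4 = {2, 8, 10}  B5 = {2, 3, 10}  B6 = {3, 7, 10}  B7 = {6, 7, 10}  B8 = {5, 6, 10}
Tree: B1–B2, B2–B3, B3–B4, B4–B5, B5–B6, B6–B7, B7–B8

Every bag has size at most 3, so the width is 3 − 1 = 2 and tw(G) ≤ 2. For the lower bound, G contains the cycle 10–4–1–9–8–2–3–7–6–5–10, so G is not a forest; only forests have treewidth ≤ 1, hence tw(G) ≥ 2. Combining the bounds, tw(G) = 2.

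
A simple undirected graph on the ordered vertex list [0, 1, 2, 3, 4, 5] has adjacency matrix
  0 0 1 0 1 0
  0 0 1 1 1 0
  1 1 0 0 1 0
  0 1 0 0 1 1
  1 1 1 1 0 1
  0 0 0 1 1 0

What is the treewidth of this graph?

2

A width-2 tree decomposition is:
Bags: B1 = {1, 2, 4}  B2 = {1, 3, 4}  B3 = {0, 2, 4}  B4 = {3, 4, 5}
Tree: B1–B2, B1–B3, B2–B4
The largest bag has 3 vertices, giving width 2; this decomposition certifies tw(G) ≤ 2. On the other hand G contains the 3-clique {0, 2, 4}. A clique must lie in a single bag of any decomposition, so no decomposition can have width below 2. The upper and lower bounds meet at 2, so that is the treewidth.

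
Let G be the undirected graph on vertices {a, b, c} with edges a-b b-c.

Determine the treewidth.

A width-1 tree decomposition is:
Bags: B1 = {b, c}  B2 = {a, b}
Tree: B1–B2
The largest bag has 2 vertices, giving width 1; this decomposition certifies tw(G) ≤ 1. G has an edge, so its treewidth is at least 1. Hence tw(G) = 1 exactly.

1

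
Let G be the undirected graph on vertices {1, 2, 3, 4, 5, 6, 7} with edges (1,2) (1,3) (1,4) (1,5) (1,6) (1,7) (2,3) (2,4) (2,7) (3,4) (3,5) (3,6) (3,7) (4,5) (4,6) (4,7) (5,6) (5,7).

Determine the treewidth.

A width-4 tree decomposition is:
Bags: B1 = {1, 3, 4, 5, 7}  B2 = {1, 2, 3, 4, 7}  B3 = {1, 3, 4, 5, 6}
Tree: B1–B2, B1–B3
The largest bag has 5 vertices, giving width 4; this decomposition certifies tw(G) ≤ 4. On the other hand G contains the 5-clique {1, 2, 3, 4, 7}. A clique must lie in a single bag of any decomposition, so no decomposition can have width below 4. Therefore the treewidth is 4.

4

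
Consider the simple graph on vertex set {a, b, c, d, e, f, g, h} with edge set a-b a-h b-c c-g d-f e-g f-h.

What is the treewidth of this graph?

A width-1 tree decomposition is:
Bags: B1 = {e, g}  B2 = {c, g}  B3 = {b, c}  B4 = {a, b}  B5 = {a, h}  B6 = {f, h}  B7 = {d, f}
Tree: B1–B2, B2–B3, B3–B4, B4–B5, B5–B6, B6–B7
Every bag has size at most 2, so the width is 2 − 1 = 1 and tw(G) ≤ 1. G has an edge, so its treewidth is at least 1. Hence tw(G) = 1 exactly.

1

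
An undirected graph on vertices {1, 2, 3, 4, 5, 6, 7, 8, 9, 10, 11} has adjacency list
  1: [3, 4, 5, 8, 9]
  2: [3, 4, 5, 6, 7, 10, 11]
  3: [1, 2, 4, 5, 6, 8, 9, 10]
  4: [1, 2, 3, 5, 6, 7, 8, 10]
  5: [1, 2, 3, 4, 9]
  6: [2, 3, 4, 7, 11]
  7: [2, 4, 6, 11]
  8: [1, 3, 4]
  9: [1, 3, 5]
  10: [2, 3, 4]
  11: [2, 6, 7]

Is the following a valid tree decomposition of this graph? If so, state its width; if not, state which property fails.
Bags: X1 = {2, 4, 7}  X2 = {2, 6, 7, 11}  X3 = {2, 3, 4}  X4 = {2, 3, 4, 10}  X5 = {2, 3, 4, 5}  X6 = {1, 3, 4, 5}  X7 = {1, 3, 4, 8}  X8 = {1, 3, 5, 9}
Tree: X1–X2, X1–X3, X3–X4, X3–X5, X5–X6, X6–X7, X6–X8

No — edge (6,4) lies in no bag.

A tree decomposition must satisfy three properties: every vertex lies in some bag; for every edge, both endpoints lie together in some bag; and for every vertex, the bags containing it form a connected subtree. Here edge (6,4) lies in no bag, so the decomposition is invalid.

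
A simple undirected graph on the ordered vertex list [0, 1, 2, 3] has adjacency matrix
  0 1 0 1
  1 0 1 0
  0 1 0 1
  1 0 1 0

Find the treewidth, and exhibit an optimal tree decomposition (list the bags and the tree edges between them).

Each bag holds 3 vertices, so the decomposition has width 2, which upper-bounds the treewidth. The edges 2–3–0–1–2 form a cycle, so G is not a tree and its treewidth is at least 2. Combining the bounds, tw(G) = 2.

Treewidth 2.
One such decomposition:
Bags: B1 = {0, 2, 3}  B2 = {0, 1, 2}
Tree: B1–B2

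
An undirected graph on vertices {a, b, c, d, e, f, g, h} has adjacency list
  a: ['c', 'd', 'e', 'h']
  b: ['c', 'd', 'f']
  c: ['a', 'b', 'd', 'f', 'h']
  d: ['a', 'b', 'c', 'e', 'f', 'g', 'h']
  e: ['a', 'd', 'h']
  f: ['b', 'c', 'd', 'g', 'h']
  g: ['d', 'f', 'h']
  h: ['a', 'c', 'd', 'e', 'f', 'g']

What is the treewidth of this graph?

A width-3 tree decomposition is:
Bags: B1 = {c, d, f, h}  B2 = {b, c, d, f}  B3 = {d, f, g, h}  B4 = {a, c, d, h}  B5 = {a, d, e, h}
Tree: B1–B2, B1–B3, B1–B4, B4–B5
The largest bag has 4 vertices, giving width 3; this decomposition certifies tw(G) ≤ 3. For the lower bound, the 4 vertices {a, d, e, h} are pairwise adjacent, and any tree decomposition puts a clique entirely inside one bag — forcing width ≥ 3. Therefore the treewidth is 3.

3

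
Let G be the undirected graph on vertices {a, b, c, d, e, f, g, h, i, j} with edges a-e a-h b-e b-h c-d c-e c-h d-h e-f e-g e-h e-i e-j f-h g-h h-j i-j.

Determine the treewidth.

A width-2 tree decomposition is:
Bags: B1 = {c, e, h}  B2 = {b, e, h}  B3 = {c, d, h}  B4 = {e, g, h}  B5 = {e, h, j}  B6 = {e, f, h}  B7 = {e, i, j}  B8 = {a, e, h}
Tree: B1–B2, B1–B3, B2–B4, B1–B5, B4–B6, B5–B7, B6–B8
Every bag has size at most 3, so the width is 3 − 1 = 2 and tw(G) ≤ 2. Conversely, {c, d, h} is a clique of size 3, and the vertices of any clique must share a bag in every tree decomposition; so some bag has ≥ 3 vertices and tw(G) ≥ 2. Hence tw(G) = 2 exactly.

2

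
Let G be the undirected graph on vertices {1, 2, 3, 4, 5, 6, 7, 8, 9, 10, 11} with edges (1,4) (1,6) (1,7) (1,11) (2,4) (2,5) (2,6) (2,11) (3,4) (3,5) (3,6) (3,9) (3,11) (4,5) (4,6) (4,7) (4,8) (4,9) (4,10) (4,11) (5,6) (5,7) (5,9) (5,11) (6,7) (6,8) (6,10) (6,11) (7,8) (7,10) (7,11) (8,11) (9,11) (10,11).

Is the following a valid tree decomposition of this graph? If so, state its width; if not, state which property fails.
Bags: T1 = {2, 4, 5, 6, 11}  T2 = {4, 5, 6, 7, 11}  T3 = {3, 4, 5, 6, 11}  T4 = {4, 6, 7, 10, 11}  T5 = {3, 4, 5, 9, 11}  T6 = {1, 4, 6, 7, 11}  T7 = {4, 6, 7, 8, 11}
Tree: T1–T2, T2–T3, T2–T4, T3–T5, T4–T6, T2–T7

Yes; width 4.

Every vertex of G appears in some bag (union = {1, 2, 3, 4, 5, 6, 7, 8, 9, 10, 11}); every edge is covered by a bag; and for each vertex v the set of bags containing v is connected in the bag tree. The decomposition is therefore valid. The largest bag has 5 vertices, so the width is 4.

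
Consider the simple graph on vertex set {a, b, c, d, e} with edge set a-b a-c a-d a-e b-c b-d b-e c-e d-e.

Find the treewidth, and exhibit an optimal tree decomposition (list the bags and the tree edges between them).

Treewidth 3.
Bags: B1 = {a, b, d, e}  B2 = {a, b, c, e}
Tree: B1–B2

Each bag holds 4 vertices, so the decomposition has width 3, which upper-bounds the treewidth. On the other hand G contains the 4-clique {a, b, d, e}. A clique must lie in a single bag of any decomposition, so no decomposition can have width below 3. Combining the bounds, tw(G) = 3.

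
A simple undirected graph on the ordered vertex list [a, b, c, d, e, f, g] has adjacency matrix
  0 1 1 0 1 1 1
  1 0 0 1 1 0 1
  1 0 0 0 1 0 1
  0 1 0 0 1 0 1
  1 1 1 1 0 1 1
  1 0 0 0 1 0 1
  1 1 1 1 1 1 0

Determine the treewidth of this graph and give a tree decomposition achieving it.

Treewidth 3.
One such decomposition:
Bags: B1 = {a, c, e, g}  B2 = {a, b, e, g}  B3 = {a, e, f, g}  B4 = {b, d, e, g}
Tree: B1–B2, B2–B3, B2–B4

Every bag has size at most 4, so the width is 4 − 1 = 3 and tw(G) ≤ 3. On the other hand G contains the 4-clique {b, d, e, g}. A clique must lie in a single bag of any decomposition, so no decomposition can have width below 3. Combining the bounds, tw(G) = 3.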